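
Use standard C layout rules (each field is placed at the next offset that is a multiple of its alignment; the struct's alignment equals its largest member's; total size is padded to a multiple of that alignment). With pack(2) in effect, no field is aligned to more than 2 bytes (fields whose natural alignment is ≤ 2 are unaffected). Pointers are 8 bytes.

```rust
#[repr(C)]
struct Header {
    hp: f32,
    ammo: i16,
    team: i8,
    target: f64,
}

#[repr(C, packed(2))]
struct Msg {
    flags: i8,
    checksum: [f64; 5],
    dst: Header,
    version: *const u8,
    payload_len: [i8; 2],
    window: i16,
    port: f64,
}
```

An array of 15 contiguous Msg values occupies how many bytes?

Header: 0..4  hp  (4B, 4-aligned); 4..6  ammo  (2B, 2-aligned); 6..7  team  (1B, 1-aligned); 7..8  -- padding (1B); 8..16  target  (8B, 8-aligned); sizeof = 16, alignof = 8
0..1  flags  (1B, 1-aligned)
1..2  -- padding (1B)
2..42  checksum  (40B, 2-aligned)
42..58  dst  (16B, 2-aligned)
58..66  version  (8B, 2-aligned)
66..68  payload_len  (2B, 1-aligned)
68..70  window  (2B, 2-aligned)
70..78  port  (8B, 2-aligned)
sizeof = 78, alignof = 2
array of 15: 15 × 78 = 1170

1170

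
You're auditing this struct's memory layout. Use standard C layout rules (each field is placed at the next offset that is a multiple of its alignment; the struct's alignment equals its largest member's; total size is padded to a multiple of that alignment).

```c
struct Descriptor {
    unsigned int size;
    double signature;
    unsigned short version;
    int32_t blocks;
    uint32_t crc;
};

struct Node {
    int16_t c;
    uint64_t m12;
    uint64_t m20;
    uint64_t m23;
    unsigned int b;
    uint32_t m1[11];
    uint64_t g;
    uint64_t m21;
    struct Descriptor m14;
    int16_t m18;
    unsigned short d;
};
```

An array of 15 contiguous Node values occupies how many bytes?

2040

Descriptor: 0..4  size  (4B, 4-aligned); 4..8  -- padding (4B); 8..16  signature  (8B, 8-aligned); 16..18  version  (2B, 2-aligned); 18..20  -- padding (2B); 20..24  blocks  (4B, 4-aligned); 24..28  crc  (4B, 4-aligned); 28..32  -- tail padding (4B); sizeof = 32, alignof = 8
0..2  c  (2B, 2-aligned)
2..8  -- padding (6B)
8..16  m12  (8B, 8-aligned)
16..24  m20  (8B, 8-aligned)
24..32  m23  (8B, 8-aligned)
32..36  b  (4B, 4-aligned)
36..80  m1  (44B, 4-aligned)
80..88  g  (8B, 8-aligned)
88..96  m21  (8B, 8-aligned)
96..128  m14  (32B, 8-aligned)
128..130  m18  (2B, 2-aligned)
130..132  d  (2B, 2-aligned)
132..136  -- tail padding (4B)
sizeof = 136, alignof = 8
array of 15: 15 × 136 = 2040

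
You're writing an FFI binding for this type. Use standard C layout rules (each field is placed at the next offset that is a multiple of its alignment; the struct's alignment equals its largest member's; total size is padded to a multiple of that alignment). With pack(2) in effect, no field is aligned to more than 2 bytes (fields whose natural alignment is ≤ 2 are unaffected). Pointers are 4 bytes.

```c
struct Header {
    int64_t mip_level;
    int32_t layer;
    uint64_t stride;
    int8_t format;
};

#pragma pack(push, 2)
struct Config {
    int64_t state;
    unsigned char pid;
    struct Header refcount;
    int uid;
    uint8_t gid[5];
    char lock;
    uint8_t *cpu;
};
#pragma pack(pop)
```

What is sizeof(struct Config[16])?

896

Header: 0..8  mip_level  (8B, 8-aligned); 8..12  layer  (4B, 4-aligned); 12..16  -- padding (4B); 16..24  stride  (8B, 8-aligned); 24..25  format  (1B, 1-aligned); 25..32  -- tail padding (7B); sizeof = 32, alignof = 8
0..8  state  (8B, 2-aligned)
8..9  pid  (1B, 1-aligned)
9..10  -- padding (1B)
10..42  refcount  (32B, 2-aligned)
42..46  uid  (4B, 2-aligned)
46..51  gid  (5B, 1-aligned)
51..52  lock  (1B, 1-aligned)
52..56  cpu  (4B, 2-aligned)
sizeof = 56, alignof = 2
array of 16: 16 × 56 = 896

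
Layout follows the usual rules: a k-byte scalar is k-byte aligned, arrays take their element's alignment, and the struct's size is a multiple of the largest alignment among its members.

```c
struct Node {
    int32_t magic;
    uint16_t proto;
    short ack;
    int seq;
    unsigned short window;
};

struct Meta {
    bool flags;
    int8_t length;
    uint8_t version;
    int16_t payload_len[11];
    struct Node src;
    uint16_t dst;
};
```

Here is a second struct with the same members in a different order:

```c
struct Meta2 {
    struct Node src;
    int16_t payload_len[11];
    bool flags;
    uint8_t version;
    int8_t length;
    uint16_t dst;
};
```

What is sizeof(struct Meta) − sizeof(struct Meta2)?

Node: @0: magic [4B, align 4] → 4; @4: proto [2B, align 2] → 6; @6: ack [2B, align 2] → 8; @8: seq [4B, align 4] → 12; @12: window [2B, align 2] → 14; +2 tail pad (align 4); size 16, align 4
@0: flags [1B, align 1] → 1
@1: length [1B, align 1] → 2
@2: version [1B, align 1] → 3
+1 pad (align 2)
@4: payload_len [22B, align 2] → 26
+2 pad (align 4)
@28: src [16B, align 4] → 44
@44: dst [2B, align 2] → 46
+2 tail pad (align 4)
size 48, align 4
— Meta2 —
@0: src [16B, align 4] → 16
@16: payload_len [22B, align 2] → 38
@38: flags [1B, align 1] → 39
@39: version [1B, align 1] → 40
@40: length [1B, align 1] → 41
+1 pad (align 2)
@42: dst [2B, align 2] → 44
size 44, align 4
48 − 44 = 4

4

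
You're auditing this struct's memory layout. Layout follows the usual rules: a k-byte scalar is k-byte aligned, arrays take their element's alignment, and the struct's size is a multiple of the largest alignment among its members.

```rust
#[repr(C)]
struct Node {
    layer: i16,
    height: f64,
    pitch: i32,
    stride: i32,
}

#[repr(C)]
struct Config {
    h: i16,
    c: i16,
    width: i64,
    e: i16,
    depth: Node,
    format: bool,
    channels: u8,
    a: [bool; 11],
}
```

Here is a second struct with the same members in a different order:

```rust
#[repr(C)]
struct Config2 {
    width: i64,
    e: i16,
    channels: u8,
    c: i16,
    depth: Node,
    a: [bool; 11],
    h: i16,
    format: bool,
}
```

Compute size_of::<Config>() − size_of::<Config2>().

8

Node: 0..2  layer  (2B, 2-aligned); 2..8  -- padding (6B); 8..16  height  (8B, 8-aligned); 16..20  pitch  (4B, 4-aligned); 20..24  stride  (4B, 4-aligned); sizeof = 24, alignof = 8
0..2  h  (2B, 2-aligned)
2..4  c  (2B, 2-aligned)
4..8  -- padding (4B)
8..16  width  (8B, 8-aligned)
16..18  e  (2B, 2-aligned)
18..24  -- padding (6B)
24..48  depth  (24B, 8-aligned)
48..49  format  (1B, 1-aligned)
49..50  channels  (1B, 1-aligned)
50..61  a  (11B, 1-aligned)
61..64  -- tail padding (3B)
sizeof = 64, alignof = 8
— Config2 —
0..8  width  (8B, 8-aligned)
8..10  e  (2B, 2-aligned)
10..11  channels  (1B, 1-aligned)
11..12  -- padding (1B)
12..14  c  (2B, 2-aligned)
14..16  -- padding (2B)
16..40  depth  (24B, 8-aligned)
40..51  a  (11B, 1-aligned)
51..52  -- padding (1B)
52..54  h  (2B, 2-aligned)
54..55  format  (1B, 1-aligned)
55..56  -- tail padding (1B)
sizeof = 56, alignof = 8
64 − 56 = 8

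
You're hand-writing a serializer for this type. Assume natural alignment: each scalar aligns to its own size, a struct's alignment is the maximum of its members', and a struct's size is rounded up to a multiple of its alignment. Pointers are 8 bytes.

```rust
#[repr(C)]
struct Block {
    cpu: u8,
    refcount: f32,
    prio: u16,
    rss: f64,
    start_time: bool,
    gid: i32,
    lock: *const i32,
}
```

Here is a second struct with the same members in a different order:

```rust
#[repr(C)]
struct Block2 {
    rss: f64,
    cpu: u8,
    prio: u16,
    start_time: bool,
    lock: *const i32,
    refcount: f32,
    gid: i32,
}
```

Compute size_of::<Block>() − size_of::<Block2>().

8

0..1  cpu  (1B, 1-aligned)
1..4  -- padding (3B)
4..8  refcount  (4B, 4-aligned)
8..10  prio  (2B, 2-aligned)
10..16  -- padding (6B)
16..24  rss  (8B, 8-aligned)
24..25  start_time  (1B, 1-aligned)
25..28  -- padding (3B)
28..32  gid  (4B, 4-aligned)
32..40  lock  (8B, 8-aligned)
sizeof = 40, alignof = 8
— Block2 —
0..8  rss  (8B, 8-aligned)
8..9  cpu  (1B, 1-aligned)
9..10  -- padding (1B)
10..12  prio  (2B, 2-aligned)
12..13  start_time  (1B, 1-aligned)
13..16  -- padding (3B)
16..24  lock  (8B, 8-aligned)
24..28  refcount  (4B, 4-aligned)
28..32  gid  (4B, 4-aligned)
sizeof = 32, alignof = 8
40 − 32 = 8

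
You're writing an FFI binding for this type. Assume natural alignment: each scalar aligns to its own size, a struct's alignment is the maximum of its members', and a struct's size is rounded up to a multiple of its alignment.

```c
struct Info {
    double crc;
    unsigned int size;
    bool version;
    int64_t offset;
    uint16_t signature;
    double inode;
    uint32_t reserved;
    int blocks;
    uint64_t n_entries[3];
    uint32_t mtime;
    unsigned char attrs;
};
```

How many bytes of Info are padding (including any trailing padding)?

0..8  crc  (8B, 8-aligned)
8..12  size  (4B, 4-aligned)
12..13  version  (1B, 1-aligned)
13..16  -- padding (3B)
16..24  offset  (8B, 8-aligned)
24..26  signature  (2B, 2-aligned)
26..32  -- padding (6B)
32..40  inode  (8B, 8-aligned)
40..44  reserved  (4B, 4-aligned)
44..48  blocks  (4B, 4-aligned)
48..72  n_entries  (24B, 8-aligned)
72..76  mtime  (4B, 4-aligned)
76..77  attrs  (1B, 1-aligned)
77..80  -- tail padding (3B)
sizeof = 80, alignof = 8
data bytes 68, size 80 → padding 12

12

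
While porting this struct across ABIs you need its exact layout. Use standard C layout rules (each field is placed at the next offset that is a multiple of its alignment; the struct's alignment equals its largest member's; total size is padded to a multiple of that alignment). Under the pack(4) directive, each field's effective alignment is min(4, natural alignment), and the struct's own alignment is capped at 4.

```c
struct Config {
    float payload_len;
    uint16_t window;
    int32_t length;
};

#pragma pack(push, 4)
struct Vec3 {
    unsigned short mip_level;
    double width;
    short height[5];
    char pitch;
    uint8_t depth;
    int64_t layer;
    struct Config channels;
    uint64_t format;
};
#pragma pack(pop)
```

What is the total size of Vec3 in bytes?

52

Config: payload_len at 0 (size 4, align 4) → ends 4; window at 4 (size 2, align 2) → ends 6; pad 2 to align 4 for length; length at 8 (size 4, align 4) → ends 12; total 12 bytes, alignment 4
mip_level at 0 (size 2, align 2) → ends 2
pad 2 to align 4 for width
width at 4 (size 8, align 4) → ends 12
height at 12 (size 10, align 2) → ends 22
pitch at 22 (size 1, align 1) → ends 23
depth at 23 (size 1, align 1) → ends 24
layer at 24 (size 8, align 4) → ends 32
channels at 32 (size 12, align 4) → ends 44
format at 44 (size 8, align 4) → ends 52
total 52 bytes, alignment 4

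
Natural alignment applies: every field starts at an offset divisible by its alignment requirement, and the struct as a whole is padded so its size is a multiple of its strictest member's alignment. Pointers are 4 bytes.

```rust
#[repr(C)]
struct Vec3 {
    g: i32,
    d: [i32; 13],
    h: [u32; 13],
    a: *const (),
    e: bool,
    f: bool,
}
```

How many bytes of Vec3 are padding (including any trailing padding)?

2

g at 0 (size 4, align 4) → ends 4
d at 4 (size 52, align 4) → ends 56
h at 56 (size 52, align 4) → ends 108
a at 108 (size 4, align 4) → ends 112
e at 112 (size 1, align 1) → ends 113
f at 113 (size 1, align 1) → ends 114
tail pad 2 to reach multiple of 4
total 116 bytes, alignment 4
data bytes 114, size 116 → padding 2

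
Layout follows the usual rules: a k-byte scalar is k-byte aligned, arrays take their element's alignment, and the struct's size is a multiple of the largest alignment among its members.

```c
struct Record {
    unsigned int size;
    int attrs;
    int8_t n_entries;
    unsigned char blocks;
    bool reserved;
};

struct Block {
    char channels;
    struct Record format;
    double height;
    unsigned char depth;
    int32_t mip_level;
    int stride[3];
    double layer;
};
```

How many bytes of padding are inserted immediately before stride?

Record: @0: size [4B, align 4] → 4; @4: attrs [4B, align 4] → 8; @8: n_entries [1B, align 1] → 9; @9: blocks [1B, align 1] → 10; @10: reserved [1B, align 1] → 11; +1 tail pad (align 4); size 12, align 4
@0: channels [1B, align 1] → 1
+3 pad (align 4)
@4: format [12B, align 4] → 16
@16: height [8B, align 8] → 24
@24: depth [1B, align 1] → 25
+3 pad (align 4)
@28: mip_level [4B, align 4] → 32
@32: stride [12B, align 4] → 44

0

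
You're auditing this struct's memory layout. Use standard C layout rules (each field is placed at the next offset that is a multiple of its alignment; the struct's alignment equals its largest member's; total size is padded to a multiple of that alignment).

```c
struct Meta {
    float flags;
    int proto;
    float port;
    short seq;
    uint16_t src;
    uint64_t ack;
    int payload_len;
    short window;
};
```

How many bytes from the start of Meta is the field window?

@0: flags [4B, align 4] → 4
@4: proto [4B, align 4] → 8
@8: port [4B, align 4] → 12
@12: seq [2B, align 2] → 14
@14: src [2B, align 2] → 16
@16: ack [8B, align 8] → 24
@24: payload_len [4B, align 4] → 28
@28: window [2B, align 2] → 30

28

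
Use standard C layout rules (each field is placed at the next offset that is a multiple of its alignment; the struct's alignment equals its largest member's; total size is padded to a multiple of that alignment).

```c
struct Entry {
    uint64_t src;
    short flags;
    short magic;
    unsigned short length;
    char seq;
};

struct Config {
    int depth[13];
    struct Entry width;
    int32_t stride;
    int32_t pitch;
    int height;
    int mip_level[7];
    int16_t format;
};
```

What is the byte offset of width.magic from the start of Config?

Entry: 0..8  src  (8B, 8-aligned); 8..10  flags  (2B, 2-aligned); 10..12  magic  (2B, 2-aligned); 12..14  length  (2B, 2-aligned); 14..15  seq  (1B, 1-aligned); 15..16  -- tail padding (1B); sizeof = 16, alignof = 8
0..52  depth  (52B, 4-aligned)
52..56  -- padding (4B)
56..72  width  (16B, 8-aligned)
within Entry: magic at 10
56 + 10 = 66

66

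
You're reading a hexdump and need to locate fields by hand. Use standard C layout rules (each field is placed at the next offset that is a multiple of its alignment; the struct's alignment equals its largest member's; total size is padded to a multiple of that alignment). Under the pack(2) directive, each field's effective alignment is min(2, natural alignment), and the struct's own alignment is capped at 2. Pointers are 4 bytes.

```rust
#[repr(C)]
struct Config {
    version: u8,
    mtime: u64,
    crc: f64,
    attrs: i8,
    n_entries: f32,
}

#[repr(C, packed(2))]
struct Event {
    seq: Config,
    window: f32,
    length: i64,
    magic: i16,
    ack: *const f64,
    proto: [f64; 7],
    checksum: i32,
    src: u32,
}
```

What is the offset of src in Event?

110

Config: @0: version [1B, align 1] → 1; +7 pad (align 8); @8: mtime [8B, align 8] → 16; @16: crc [8B, align 8] → 24; @24: attrs [1B, align 1] → 25; +3 pad (align 4); @28: n_entries [4B, align 4] → 32; size 32, align 8
@0: seq [32B, align 2] → 32
@32: window [4B, align 2] → 36
@36: length [8B, align 2] → 44
@44: magic [2B, align 2] → 46
@46: ack [4B, align 2] → 50
@50: proto [56B, align 2] → 106
@106: checksum [4B, align 2] → 110
@110: src [4B, align 2] → 114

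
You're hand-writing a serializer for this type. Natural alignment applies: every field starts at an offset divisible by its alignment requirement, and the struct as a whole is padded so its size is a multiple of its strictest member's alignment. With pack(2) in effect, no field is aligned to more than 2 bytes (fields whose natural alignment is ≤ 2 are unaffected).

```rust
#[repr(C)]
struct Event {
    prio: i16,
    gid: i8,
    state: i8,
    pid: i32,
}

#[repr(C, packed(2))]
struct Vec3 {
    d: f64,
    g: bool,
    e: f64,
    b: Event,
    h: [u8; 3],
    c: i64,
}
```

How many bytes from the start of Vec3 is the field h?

26

Event: 0..2  prio  (2B, 2-aligned); 2..3  gid  (1B, 1-aligned); 3..4  state  (1B, 1-aligned); 4..8  pid  (4B, 4-aligned); sizeof = 8, alignof = 4
0..8  d  (8B, 2-aligned)
8..9  g  (1B, 1-aligned)
9..10  -- padding (1B)
10..18  e  (8B, 2-aligned)
18..26  b  (8B, 2-aligned)
26..29  h  (3B, 1-aligned)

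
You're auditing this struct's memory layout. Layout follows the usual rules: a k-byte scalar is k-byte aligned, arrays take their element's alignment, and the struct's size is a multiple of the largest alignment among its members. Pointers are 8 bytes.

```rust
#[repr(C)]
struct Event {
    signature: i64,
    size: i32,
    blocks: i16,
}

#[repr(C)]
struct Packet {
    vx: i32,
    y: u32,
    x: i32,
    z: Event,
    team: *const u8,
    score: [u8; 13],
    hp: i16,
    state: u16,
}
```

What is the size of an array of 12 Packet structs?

Event: @0: signature [8B, align 8] → 8; @8: size [4B, align 4] → 12; @12: blocks [2B, align 2] → 14; +2 tail pad (align 8); size 16, align 8
@0: vx [4B, align 4] → 4
@4: y [4B, align 4] → 8
@8: x [4B, align 4] → 12
+4 pad (align 8)
@16: z [16B, align 8] → 32
@32: team [8B, align 8] → 40
@40: score [13B, align 1] → 53
+1 pad (align 2)
@54: hp [2B, align 2] → 56
@56: state [2B, align 2] → 58
+6 tail pad (align 8)
size 64, align 8
array of 12: 12 × 64 = 768

768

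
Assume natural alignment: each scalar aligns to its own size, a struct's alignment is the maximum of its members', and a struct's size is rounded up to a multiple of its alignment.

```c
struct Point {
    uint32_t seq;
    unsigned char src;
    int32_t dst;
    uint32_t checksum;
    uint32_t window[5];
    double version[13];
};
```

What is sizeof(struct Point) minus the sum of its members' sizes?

@0: seq [4B, align 4] → 4
@4: src [1B, align 1] → 5
+3 pad (align 4)
@8: dst [4B, align 4] → 12
@12: checksum [4B, align 4] → 16
@16: window [20B, align 4] → 36
+4 pad (align 8)
@40: version [104B, align 8] → 144
size 144, align 8
data bytes 137, size 144 → padding 7

7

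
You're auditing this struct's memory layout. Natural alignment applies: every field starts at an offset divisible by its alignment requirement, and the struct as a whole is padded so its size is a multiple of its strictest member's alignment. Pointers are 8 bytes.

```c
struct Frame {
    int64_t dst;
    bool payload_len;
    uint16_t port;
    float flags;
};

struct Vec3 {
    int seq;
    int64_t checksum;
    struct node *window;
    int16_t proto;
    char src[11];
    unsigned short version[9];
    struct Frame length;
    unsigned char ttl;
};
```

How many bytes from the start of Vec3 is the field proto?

24

Frame: 0..8  dst  (8B, 8-aligned); 8..9  payload_len  (1B, 1-aligned); 9..10  -- padding (1B); 10..12  port  (2B, 2-aligned); 12..16  flags  (4B, 4-aligned); sizeof = 16, alignof = 8
0..4  seq  (4B, 4-aligned)
4..8  -- padding (4B)
8..16  checksum  (8B, 8-aligned)
16..24  window  (8B, 8-aligned)
24..26  proto  (2B, 2-aligned)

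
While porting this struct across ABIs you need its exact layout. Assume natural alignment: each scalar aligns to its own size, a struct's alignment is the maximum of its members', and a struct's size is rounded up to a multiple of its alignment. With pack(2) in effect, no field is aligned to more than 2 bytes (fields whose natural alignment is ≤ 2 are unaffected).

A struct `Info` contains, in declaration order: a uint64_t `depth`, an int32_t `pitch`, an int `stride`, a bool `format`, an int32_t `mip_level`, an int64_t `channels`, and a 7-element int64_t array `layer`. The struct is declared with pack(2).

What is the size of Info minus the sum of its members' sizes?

1

@0: depth [8B, align 2] → 8
@8: pitch [4B, align 2] → 12
@12: stride [4B, align 2] → 16
@16: format [1B, align 1] → 17
+1 pad (align 2)
@18: mip_level [4B, align 2] → 22
@22: channels [8B, align 2] → 30
@30: layer [56B, align 2] → 86
size 86, align 2
data bytes 85, size 86 → padding 1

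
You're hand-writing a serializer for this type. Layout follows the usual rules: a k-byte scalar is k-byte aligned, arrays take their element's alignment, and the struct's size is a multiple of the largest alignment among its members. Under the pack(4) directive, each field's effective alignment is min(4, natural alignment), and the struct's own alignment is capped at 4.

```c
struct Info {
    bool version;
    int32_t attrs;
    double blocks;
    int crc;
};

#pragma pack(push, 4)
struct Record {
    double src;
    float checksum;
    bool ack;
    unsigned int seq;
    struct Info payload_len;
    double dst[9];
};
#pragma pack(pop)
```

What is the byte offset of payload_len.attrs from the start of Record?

Info: version at 0 (size 1, align 1) → ends 1; pad 3 to align 4 for attrs; attrs at 4 (size 4, align 4) → ends 8; blocks at 8 (size 8, align 8) → ends 16; crc at 16 (size 4, align 4) → ends 20; tail pad 4 to reach multiple of 8; total 24 bytes, alignment 8
src at 0 (size 8, align 4) → ends 8
checksum at 8 (size 4, align 4) → ends 12
ack at 12 (size 1, align 1) → ends 13
pad 3 to align 4 for seq
seq at 16 (size 4, align 4) → ends 20
payload_len at 20 (size 24, align 4) → ends 44
within Info: attrs at 4
20 + 4 = 24

24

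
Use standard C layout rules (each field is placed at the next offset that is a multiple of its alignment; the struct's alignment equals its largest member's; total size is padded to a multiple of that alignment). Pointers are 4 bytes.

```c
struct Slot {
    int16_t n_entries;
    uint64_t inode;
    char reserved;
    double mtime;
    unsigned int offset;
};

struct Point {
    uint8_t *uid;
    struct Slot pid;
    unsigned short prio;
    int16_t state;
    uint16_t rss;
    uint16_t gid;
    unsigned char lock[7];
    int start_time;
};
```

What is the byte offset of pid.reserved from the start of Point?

Slot: @0: n_entries [2B, align 2] → 2; +6 pad (align 8); @8: inode [8B, align 8] → 16; @16: reserved [1B, align 1] → 17; +7 pad (align 8); @24: mtime [8B, align 8] → 32; @32: offset [4B, align 4] → 36; +4 tail pad (align 8); size 40, align 8
@0: uid [4B, align 4] → 4
+4 pad (align 8)
@8: pid [40B, align 8] → 48
within Slot: reserved at 16
8 + 16 = 24

24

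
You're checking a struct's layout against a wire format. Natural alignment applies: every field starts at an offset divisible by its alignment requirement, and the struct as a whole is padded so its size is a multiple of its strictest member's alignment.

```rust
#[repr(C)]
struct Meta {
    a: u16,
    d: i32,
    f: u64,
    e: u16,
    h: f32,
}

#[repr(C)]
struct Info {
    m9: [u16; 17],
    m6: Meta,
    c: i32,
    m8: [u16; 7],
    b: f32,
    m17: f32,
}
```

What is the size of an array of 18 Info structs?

1728

Meta: 0..2  a  (2B, 2-aligned); 2..4  -- padding (2B); 4..8  d  (4B, 4-aligned); 8..16  f  (8B, 8-aligned); 16..18  e  (2B, 2-aligned); 18..20  -- padding (2B); 20..24  h  (4B, 4-aligned); sizeof = 24, alignof = 8
0..34  m9  (34B, 2-aligned)
34..40  -- padding (6B)
40..64  m6  (24B, 8-aligned)
64..68  c  (4B, 4-aligned)
68..82  m8  (14B, 2-aligned)
82..84  -- padding (2B)
84..88  b  (4B, 4-aligned)
88..92  m17  (4B, 4-aligned)
92..96  -- tail padding (4B)
sizeof = 96, alignof = 8
array of 18: 18 × 96 = 1728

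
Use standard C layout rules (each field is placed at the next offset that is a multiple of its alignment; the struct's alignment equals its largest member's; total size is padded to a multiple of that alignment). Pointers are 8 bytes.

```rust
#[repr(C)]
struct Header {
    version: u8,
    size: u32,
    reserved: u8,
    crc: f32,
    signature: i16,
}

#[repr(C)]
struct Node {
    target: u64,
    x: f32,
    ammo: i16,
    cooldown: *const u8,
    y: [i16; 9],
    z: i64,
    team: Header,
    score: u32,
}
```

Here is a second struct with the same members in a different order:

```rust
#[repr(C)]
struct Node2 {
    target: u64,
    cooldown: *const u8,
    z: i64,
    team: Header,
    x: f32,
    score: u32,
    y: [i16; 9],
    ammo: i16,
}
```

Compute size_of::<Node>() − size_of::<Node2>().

8

Header: 0..1  version  (1B, 1-aligned); 1..4  -- padding (3B); 4..8  size  (4B, 4-aligned); 8..9  reserved  (1B, 1-aligned); 9..12  -- padding (3B); 12..16  crc  (4B, 4-aligned); 16..18  signature  (2B, 2-aligned); 18..20  -- tail padding (2B); sizeof = 20, alignof = 4
0..8  target  (8B, 8-aligned)
8..12  x  (4B, 4-aligned)
12..14  ammo  (2B, 2-aligned)
14..16  -- padding (2B)
16..24  cooldown  (8B, 8-aligned)
24..42  y  (18B, 2-aligned)
42..48  -- padding (6B)
48..56  z  (8B, 8-aligned)
56..76  team  (20B, 4-aligned)
76..80  score  (4B, 4-aligned)
sizeof = 80, alignof = 8
— Node2 —
0..8  target  (8B, 8-aligned)
8..16  cooldown  (8B, 8-aligned)
16..24  z  (8B, 8-aligned)
24..44  team  (20B, 4-aligned)
44..48  x  (4B, 4-aligned)
48..52  score  (4B, 4-aligned)
52..70  y  (18B, 2-aligned)
70..72  ammo  (2B, 2-aligned)
sizeof = 72, alignof = 8
80 − 72 = 8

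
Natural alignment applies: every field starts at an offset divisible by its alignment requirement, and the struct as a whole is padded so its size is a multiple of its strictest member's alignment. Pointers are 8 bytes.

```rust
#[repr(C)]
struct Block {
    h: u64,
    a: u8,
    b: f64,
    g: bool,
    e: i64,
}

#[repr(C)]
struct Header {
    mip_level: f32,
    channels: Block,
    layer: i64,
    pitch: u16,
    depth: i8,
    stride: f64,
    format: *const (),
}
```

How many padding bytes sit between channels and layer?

0

Block: h at 0 (size 8, align 8) → ends 8; a at 8 (size 1, align 1) → ends 9; pad 7 to align 8 for b; b at 16 (size 8, align 8) → ends 24; g at 24 (size 1, align 1) → ends 25; pad 7 to align 8 for e; e at 32 (size 8, align 8) → ends 40; total 40 bytes, alignment 8
mip_level at 0 (size 4, align 4) → ends 4
pad 4 to align 8 for channels
channels at 8 (size 40, align 8) → ends 48
layer at 48 (size 8, align 8) → ends 56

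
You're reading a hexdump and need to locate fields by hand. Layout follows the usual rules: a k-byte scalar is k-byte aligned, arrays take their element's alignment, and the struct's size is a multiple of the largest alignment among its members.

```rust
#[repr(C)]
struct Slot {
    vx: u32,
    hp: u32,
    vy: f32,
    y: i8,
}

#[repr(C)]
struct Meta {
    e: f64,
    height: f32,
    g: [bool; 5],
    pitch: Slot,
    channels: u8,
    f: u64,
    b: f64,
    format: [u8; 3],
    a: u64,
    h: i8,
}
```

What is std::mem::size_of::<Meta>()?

Slot: vx at 0 (size 4, align 4) → ends 4; hp at 4 (size 4, align 4) → ends 8; vy at 8 (size 4, align 4) → ends 12; y at 12 (size 1, align 1) → ends 13; tail pad 3 to reach multiple of 4; total 16 bytes, alignment 4
e at 0 (size 8, align 8) → ends 8
height at 8 (size 4, align 4) → ends 12
g at 12 (size 5, align 1) → ends 17
pad 3 to align 4 for pitch
pitch at 20 (size 16, align 4) → ends 36
channels at 36 (size 1, align 1) → ends 37
pad 3 to align 8 for f
f at 40 (size 8, align 8) → ends 48
b at 48 (size 8, align 8) → ends 56
format at 56 (size 3, align 1) → ends 59
pad 5 to align 8 for a
a at 64 (size 8, align 8) → ends 72
h at 72 (size 1, align 1) → ends 73
tail pad 7 to reach multiple of 8
total 80 bytes, alignment 8

80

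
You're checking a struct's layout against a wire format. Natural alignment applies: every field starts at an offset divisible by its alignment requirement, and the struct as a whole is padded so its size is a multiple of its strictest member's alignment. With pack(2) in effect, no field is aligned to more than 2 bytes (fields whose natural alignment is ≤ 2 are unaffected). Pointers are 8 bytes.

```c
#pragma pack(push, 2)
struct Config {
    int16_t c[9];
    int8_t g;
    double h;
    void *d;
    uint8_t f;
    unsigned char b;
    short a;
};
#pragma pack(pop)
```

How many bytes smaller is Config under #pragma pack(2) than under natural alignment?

8

natural layout:
  c at 0 (size 18, align 2) → ends 18
  g at 18 (size 1, align 1) → ends 19
  pad 5 to align 8 for h
  h at 24 (size 8, align 8) → ends 32
  d at 32 (size 8, align 8) → ends 40
  f at 40 (size 1, align 1) → ends 41
  b at 41 (size 1, align 1) → ends 42
  a at 42 (size 2, align 2) → ends 44
  tail pad 4 to reach multiple of 8
  total 48 bytes, alignment 8
packed(2) layout:
  c at 0 (size 18, align 2) → ends 18
  g at 18 (size 1, align 1) → ends 19
  pad 1 to align 2 for h
  h at 20 (size 8, align 2) → ends 28
  d at 28 (size 8, align 2) → ends 36
  f at 36 (size 1, align 1) → ends 37
  b at 37 (size 1, align 1) → ends 38
  a at 38 (size 2, align 2) → ends 40
  total 40 bytes, alignment 2
48 − 40 = 8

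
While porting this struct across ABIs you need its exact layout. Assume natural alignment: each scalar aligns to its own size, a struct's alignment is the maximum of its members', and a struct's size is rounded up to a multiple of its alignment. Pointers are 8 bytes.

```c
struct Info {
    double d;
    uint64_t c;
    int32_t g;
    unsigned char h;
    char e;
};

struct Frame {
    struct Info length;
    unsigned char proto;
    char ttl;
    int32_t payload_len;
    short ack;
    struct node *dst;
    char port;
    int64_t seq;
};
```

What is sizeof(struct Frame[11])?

Info: d at 0 (size 8, align 8) → ends 8; c at 8 (size 8, align 8) → ends 16; g at 16 (size 4, align 4) → ends 20; h at 20 (size 1, align 1) → ends 21; e at 21 (size 1, align 1) → ends 22; tail pad 2 to reach multiple of 8; total 24 bytes, alignment 8
length at 0 (size 24, align 8) → ends 24
proto at 24 (size 1, align 1) → ends 25
ttl at 25 (size 1, align 1) → ends 26
pad 2 to align 4 for payload_len
payload_len at 28 (size 4, align 4) → ends 32
ack at 32 (size 2, align 2) → ends 34
pad 6 to align 8 for dst
dst at 40 (size 8, align 8) → ends 48
port at 48 (size 1, align 1) → ends 49
pad 7 to align 8 for seq
seq at 56 (size 8, align 8) → ends 64
total 64 bytes, alignment 8
array of 11: 11 × 64 = 704

704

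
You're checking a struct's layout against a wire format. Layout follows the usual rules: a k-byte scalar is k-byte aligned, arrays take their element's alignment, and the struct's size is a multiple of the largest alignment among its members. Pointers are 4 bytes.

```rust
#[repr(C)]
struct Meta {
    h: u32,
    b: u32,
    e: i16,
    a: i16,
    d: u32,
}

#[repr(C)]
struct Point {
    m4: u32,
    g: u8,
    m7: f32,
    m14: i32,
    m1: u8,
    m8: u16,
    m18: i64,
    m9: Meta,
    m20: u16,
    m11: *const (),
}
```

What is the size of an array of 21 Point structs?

Meta: 0..4  h  (4B, 4-aligned); 4..8  b  (4B, 4-aligned); 8..10  e  (2B, 2-aligned); 10..12  a  (2B, 2-aligned); 12..16  d  (4B, 4-aligned); sizeof = 16, alignof = 4
0..4  m4  (4B, 4-aligned)
4..5  g  (1B, 1-aligned)
5..8  -- padding (3B)
8..12  m7  (4B, 4-aligned)
12..16  m14  (4B, 4-aligned)
16..17  m1  (1B, 1-aligned)
17..18  -- padding (1B)
18..20  m8  (2B, 2-aligned)
20..24  -- padding (4B)
24..32  m18  (8B, 8-aligned)
32..48  m9  (16B, 4-aligned)
48..50  m20  (2B, 2-aligned)
50..52  -- padding (2B)
52..56  m11  (4B, 4-aligned)
sizeof = 56, alignof = 8
array of 21: 21 × 56 = 1176

1176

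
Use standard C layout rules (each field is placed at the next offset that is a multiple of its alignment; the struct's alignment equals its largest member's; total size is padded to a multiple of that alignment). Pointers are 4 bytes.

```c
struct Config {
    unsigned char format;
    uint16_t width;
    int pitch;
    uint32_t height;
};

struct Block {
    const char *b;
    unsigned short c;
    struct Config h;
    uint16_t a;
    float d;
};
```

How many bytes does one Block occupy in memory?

28

Config: 0..1  format  (1B, 1-aligned); 1..2  -- padding (1B); 2..4  width  (2B, 2-aligned); 4..8  pitch  (4B, 4-aligned); 8..12  height  (4B, 4-aligned); sizeof = 12, alignof = 4
0..4  b  (4B, 4-aligned)
4..6  c  (2B, 2-aligned)
6..8  -- padding (2B)
8..20  h  (12B, 4-aligned)
20..22  a  (2B, 2-aligned)
22..24  -- padding (2B)
24..28  d  (4B, 4-aligned)
sizeof = 28, alignof = 4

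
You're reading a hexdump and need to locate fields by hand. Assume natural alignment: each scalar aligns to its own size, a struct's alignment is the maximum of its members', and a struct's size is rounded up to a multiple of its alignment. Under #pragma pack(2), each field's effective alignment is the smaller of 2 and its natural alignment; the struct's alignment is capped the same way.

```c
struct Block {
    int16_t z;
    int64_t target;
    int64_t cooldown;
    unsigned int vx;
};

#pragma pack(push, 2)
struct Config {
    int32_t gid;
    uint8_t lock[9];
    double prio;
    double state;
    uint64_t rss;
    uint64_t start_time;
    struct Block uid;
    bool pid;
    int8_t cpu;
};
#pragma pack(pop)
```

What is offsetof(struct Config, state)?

22

Block: z at 0 (size 2, align 2) → ends 2; pad 6 to align 8 for target; target at 8 (size 8, align 8) → ends 16; cooldown at 16 (size 8, align 8) → ends 24; vx at 24 (size 4, align 4) → ends 28; tail pad 4 to reach multiple of 8; total 32 bytes, alignment 8
gid at 0 (size 4, align 2) → ends 4
lock at 4 (size 9, align 1) → ends 13
pad 1 to align 2 for prio
prio at 14 (size 8, align 2) → ends 22
state at 22 (size 8, align 2) → ends 30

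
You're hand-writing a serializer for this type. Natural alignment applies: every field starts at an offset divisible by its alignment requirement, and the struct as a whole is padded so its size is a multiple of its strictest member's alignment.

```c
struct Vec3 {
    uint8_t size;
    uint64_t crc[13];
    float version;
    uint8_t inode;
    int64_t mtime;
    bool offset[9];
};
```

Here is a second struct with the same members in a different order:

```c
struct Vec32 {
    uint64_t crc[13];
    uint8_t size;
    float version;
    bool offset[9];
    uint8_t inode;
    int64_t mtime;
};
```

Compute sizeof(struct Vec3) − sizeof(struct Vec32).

8

size at 0 (size 1, align 1) → ends 1
pad 7 to align 8 for crc
crc at 8 (size 104, align 8) → ends 112
version at 112 (size 4, align 4) → ends 116
inode at 116 (size 1, align 1) → ends 117
pad 3 to align 8 for mtime
mtime at 120 (size 8, align 8) → ends 128
offset at 128 (size 9, align 1) → ends 137
tail pad 7 to reach multiple of 8
total 144 bytes, alignment 8
— Vec32 —
crc at 0 (size 104, align 8) → ends 104
size at 104 (size 1, align 1) → ends 105
pad 3 to align 4 for version
version at 108 (size 4, align 4) → ends 112
offset at 112 (size 9, align 1) → ends 121
inode at 121 (size 1, align 1) → ends 122
pad 6 to align 8 for mtime
mtime at 128 (size 8, align 8) → ends 136
total 136 bytes, alignment 8
144 − 136 = 8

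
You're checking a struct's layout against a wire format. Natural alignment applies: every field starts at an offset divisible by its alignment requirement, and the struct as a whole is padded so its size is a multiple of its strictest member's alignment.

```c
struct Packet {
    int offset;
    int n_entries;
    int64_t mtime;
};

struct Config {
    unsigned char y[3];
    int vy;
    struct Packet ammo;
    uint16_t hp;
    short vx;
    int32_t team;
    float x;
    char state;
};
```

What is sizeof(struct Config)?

40 bytes

Packet: @0: offset [4B, align 4] → 4; @4: n_entries [4B, align 4] → 8; @8: mtime [8B, align 8] → 16; size 16, align 8
@0: y [3B, align 1] → 3
+1 pad (align 4)
@4: vy [4B, align 4] → 8
@8: ammo [16B, align 8] → 24
@24: hp [2B, align 2] → 26
@26: vx [2B, align 2] → 28
@28: team [4B, align 4] → 32
@32: x [4B, align 4] → 36
@36: state [1B, align 1] → 37
+3 tail pad (align 8)
size 40, align 8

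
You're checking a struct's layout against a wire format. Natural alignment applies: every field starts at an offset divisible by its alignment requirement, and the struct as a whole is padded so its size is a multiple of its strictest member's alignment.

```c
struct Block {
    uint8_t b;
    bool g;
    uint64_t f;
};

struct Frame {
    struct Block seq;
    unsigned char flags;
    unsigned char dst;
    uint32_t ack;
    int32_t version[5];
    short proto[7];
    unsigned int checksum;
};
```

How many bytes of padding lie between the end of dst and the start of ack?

2

Block: b at 0 (size 1, align 1) → ends 1; g at 1 (size 1, align 1) → ends 2; pad 6 to align 8 for f; f at 8 (size 8, align 8) → ends 16; total 16 bytes, alignment 8
seq at 0 (size 16, align 8) → ends 16
flags at 16 (size 1, align 1) → ends 17
dst at 17 (size 1, align 1) → ends 18
pad 2 to align 4 for ack
ack at 20 (size 4, align 4) → ends 24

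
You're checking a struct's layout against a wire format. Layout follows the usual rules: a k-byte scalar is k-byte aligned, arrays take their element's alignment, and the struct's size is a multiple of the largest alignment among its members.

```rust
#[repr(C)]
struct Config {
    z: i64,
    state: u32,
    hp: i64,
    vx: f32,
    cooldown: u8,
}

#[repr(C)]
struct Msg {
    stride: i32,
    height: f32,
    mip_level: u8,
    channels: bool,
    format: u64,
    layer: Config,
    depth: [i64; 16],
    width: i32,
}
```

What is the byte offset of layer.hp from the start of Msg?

40

Config: z at 0 (size 8, align 8) → ends 8; state at 8 (size 4, align 4) → ends 12; pad 4 to align 8 for hp; hp at 16 (size 8, align 8) → ends 24; vx at 24 (size 4, align 4) → ends 28; cooldown at 28 (size 1, align 1) → ends 29; tail pad 3 to reach multiple of 8; total 32 bytes, alignment 8
stride at 0 (size 4, align 4) → ends 4
height at 4 (size 4, align 4) → ends 8
mip_level at 8 (size 1, align 1) → ends 9
channels at 9 (size 1, align 1) → ends 10
pad 6 to align 8 for format
format at 16 (size 8, align 8) → ends 24
layer at 24 (size 32, align 8) → ends 56
within Config: hp at 16
24 + 16 = 40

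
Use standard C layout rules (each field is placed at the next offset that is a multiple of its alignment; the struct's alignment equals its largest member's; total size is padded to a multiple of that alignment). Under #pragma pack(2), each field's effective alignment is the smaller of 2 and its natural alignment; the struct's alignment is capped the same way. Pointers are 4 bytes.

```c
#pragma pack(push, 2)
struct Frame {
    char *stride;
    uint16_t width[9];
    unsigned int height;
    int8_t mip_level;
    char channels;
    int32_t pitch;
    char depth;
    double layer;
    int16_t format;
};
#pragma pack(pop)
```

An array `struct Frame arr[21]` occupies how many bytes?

924

stride at 0 (size 4, align 2) → ends 4
width at 4 (size 18, align 2) → ends 22
height at 22 (size 4, align 2) → ends 26
mip_level at 26 (size 1, align 1) → ends 27
channels at 27 (size 1, align 1) → ends 28
pitch at 28 (size 4, align 2) → ends 32
depth at 32 (size 1, align 1) → ends 33
pad 1 to align 2 for layer
layer at 34 (size 8, align 2) → ends 42
format at 42 (size 2, align 2) → ends 44
total 44 bytes, alignment 2
array of 21: 21 × 44 = 924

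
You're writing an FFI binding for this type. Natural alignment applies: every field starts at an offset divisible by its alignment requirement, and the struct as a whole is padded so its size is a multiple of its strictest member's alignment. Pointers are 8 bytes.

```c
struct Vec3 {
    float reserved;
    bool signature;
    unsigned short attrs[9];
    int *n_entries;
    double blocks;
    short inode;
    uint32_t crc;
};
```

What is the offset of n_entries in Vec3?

24

0..4  reserved  (4B, 4-aligned)
4..5  signature  (1B, 1-aligned)
5..6  -- padding (1B)
6..24  attrs  (18B, 2-aligned)
24..32  n_entries  (8B, 8-aligned)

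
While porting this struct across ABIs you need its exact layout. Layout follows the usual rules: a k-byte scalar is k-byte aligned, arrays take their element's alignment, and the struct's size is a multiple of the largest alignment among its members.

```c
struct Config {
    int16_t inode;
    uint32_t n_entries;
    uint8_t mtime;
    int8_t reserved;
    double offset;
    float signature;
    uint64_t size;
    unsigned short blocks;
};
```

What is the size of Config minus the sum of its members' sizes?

18

@0: inode [2B, align 2] → 2
+2 pad (align 4)
@4: n_entries [4B, align 4] → 8
@8: mtime [1B, align 1] → 9
@9: reserved [1B, align 1] → 10
+6 pad (align 8)
@16: offset [8B, align 8] → 24
@24: signature [4B, align 4] → 28
+4 pad (align 8)
@32: size [8B, align 8] → 40
@40: blocks [2B, align 2] → 42
+6 tail pad (align 8)
size 48, align 8
data bytes 30, size 48 → padding 18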